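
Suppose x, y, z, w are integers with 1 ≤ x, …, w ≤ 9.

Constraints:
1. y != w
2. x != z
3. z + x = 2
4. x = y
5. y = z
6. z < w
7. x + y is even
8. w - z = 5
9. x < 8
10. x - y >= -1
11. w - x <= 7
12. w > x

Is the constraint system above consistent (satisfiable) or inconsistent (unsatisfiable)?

Unsatisfiable

From constraints 4 and 5, x = y = z, so x = z. But constraint 2 says x ≠ z. Contradiction.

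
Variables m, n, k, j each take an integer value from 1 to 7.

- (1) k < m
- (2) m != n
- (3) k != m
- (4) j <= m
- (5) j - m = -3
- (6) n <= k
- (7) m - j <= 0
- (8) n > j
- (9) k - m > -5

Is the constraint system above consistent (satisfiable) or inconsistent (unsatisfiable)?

Unsatisfiable

Constraints 1, 6, 7, and 8 give n ≤ k, k < m, m ≤ j, j < n. Chaining: n ≤ k < m ≤ j < n, which forces n < n — impossible.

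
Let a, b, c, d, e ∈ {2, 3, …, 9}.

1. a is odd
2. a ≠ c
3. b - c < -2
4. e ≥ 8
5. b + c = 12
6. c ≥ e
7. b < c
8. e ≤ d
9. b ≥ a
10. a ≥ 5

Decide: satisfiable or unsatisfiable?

From constraints 9 and 10: b ≥ a ≥ 5. From constraints 4 and 6: c ≥ e ≥ 8. Hence b + c ≥ 13. But constraint 5 requires b + c = 12, and 12 < 13. Contradiction.

Unsatisfiable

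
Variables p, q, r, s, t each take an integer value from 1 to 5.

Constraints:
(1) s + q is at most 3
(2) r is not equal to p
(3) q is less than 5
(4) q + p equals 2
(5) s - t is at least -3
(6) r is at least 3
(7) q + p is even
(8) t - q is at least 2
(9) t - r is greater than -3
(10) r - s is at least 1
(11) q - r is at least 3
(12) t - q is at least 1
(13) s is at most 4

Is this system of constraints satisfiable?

Unsatisfiable

Constraints 5, 10, 11, and 12 give q − r ≥ 3, r − s ≥ 1, s − t ≥ -3, t − q ≥ 1.
Adding all 4 inequalities: the left sides telescope to 0, and the right sides sum to 3 + 1 + (-3) + 1 = 2. So 0 ≥ 2, which is false.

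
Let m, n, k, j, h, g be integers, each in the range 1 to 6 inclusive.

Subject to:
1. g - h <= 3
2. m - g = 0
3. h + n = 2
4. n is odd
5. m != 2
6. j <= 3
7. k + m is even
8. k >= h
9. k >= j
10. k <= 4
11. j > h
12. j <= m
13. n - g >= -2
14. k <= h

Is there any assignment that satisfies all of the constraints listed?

Unsatisfiable

Constraints 9, 11, and 14 give k ≤ h, h < j, j ≤ k. Chaining: k ≤ h < j ≤ k, which forces k < k — impossible.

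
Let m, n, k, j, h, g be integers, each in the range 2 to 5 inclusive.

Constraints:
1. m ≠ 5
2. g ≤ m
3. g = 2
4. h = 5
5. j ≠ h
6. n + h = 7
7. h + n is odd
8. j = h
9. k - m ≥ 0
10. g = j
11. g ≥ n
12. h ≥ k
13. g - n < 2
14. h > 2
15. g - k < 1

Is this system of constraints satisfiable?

Constraint 3 fixes g = 2 and constraint 4 fixes h = 5. Constraints 8 and 10 give g = j = h, so g = h. But 2 ≠ 5 — contradiction.

Unsatisfiable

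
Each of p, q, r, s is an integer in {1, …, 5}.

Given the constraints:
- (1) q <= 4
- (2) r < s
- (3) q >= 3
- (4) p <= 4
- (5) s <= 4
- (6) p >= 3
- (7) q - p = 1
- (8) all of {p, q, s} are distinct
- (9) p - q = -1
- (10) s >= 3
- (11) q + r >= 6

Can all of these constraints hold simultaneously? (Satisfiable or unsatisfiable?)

Constraints 1, 3, 4, 5, 6, and 10 confine each of p, q, s to the 2 values {3, 4}.
Constraint 8 requires all 3 of them to be distinct, but only 2 values are available — impossible by the pigeonhole principle.

Unsatisfiable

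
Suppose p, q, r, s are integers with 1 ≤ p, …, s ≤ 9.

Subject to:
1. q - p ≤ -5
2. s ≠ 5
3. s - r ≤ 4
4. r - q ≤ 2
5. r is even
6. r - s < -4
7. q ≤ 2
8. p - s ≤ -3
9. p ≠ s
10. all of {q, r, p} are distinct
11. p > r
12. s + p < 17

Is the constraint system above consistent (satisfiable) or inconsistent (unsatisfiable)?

Constraints 1, 3, 4, and 8 give p − q ≥ 5, q − r ≥ -2, r − s ≥ -4, s − p ≥ 3.
Adding all 4 inequalities: the left sides telescope to 0, and the right sides sum to 5 + (-2) + (-4) + 3 = 2. So 0 ≥ 2, which is false.

Unsatisfiable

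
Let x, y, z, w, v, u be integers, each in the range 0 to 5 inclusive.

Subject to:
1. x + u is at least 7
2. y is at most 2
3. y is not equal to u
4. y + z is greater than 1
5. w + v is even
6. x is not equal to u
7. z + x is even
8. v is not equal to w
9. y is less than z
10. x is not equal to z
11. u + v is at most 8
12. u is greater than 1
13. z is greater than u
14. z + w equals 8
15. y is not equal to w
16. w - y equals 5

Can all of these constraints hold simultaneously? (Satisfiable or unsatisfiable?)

Setting (x, y, z, w, v, u) = (5, 0, 3, 5, 3, 2) satisfies everything: constraint 1: x + u = 7; constraint 4: y + z = 3; constraint 11: u + v = 5, and the others follow.

Satisfiable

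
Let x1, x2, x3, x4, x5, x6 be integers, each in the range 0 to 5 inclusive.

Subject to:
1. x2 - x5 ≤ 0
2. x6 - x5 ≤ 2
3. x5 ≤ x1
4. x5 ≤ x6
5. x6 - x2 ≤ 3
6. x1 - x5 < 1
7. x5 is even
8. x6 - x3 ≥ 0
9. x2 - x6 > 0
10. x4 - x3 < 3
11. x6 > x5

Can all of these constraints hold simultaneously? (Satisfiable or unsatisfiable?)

Unsatisfiable

Constraints 1, 4, and 9 give x2 ≤ x5, x5 ≤ x6, x6 < x2. Chaining: x2 ≤ x5 ≤ x6 < x2, which forces x2 < x2 — impossible.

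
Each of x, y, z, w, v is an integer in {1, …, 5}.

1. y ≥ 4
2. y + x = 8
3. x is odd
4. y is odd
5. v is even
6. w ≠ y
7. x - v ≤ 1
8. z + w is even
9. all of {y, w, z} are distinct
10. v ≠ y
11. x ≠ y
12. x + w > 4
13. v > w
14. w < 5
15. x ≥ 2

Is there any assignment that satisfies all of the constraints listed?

Satisfiable

Setting (x, y, z, w, v) = (3, 5, 1, 3, 4) satisfies everything: constraint 2: y + x = 8; constraint 7: x - v = -1, and the others follow.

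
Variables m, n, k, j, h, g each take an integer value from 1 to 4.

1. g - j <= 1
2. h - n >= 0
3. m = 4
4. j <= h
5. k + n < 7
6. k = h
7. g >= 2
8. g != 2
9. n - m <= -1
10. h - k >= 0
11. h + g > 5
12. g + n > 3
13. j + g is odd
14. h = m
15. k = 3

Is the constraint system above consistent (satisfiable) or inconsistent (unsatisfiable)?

Unsatisfiable

Constraint 15 fixes k = 3 and constraint 3 fixes m = 4. Constraints 6 and 14 give k = h = m, so k = m. But 3 ≠ 4 — contradiction.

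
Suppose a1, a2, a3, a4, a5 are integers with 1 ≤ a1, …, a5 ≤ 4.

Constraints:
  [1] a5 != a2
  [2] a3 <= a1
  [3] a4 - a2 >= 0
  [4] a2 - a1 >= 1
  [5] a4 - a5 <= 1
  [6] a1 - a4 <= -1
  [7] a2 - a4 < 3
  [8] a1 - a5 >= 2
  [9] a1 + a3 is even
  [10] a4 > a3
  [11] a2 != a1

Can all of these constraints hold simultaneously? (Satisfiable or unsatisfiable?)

Constraints 3, 4, 5, and 8 give a5 − a4 ≥ -1, a4 − a2 ≥ 0, a2 − a1 ≥ 1, a1 − a5 ≥ 2.
Adding all 4 inequalities: the left sides telescope to 0, and the right sides sum to (-1) + 0 + 1 + 2 = 2. So 0 ≥ 2, which is false.

Unsatisfiable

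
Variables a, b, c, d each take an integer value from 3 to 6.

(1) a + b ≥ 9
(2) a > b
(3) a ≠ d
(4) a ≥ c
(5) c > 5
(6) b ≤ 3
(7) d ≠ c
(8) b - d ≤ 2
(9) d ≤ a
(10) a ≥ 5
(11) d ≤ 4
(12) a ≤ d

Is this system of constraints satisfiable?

From constraints 11 and 12: a ≤ d ≤ 4. From constraint 6: b ≤ 3. Hence a + b ≤ 7. But constraint 1 requires a + b ≥ 9, and 9 > 7. Contradiction.

Unsatisfiable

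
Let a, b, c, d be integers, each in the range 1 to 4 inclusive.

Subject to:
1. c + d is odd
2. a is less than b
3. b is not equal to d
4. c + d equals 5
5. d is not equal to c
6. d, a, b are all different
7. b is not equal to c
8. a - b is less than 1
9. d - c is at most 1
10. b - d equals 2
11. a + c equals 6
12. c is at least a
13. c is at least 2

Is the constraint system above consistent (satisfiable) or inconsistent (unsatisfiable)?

Satisfiable

One satisfying assignment is a = 3, b = 4, c = 3, d = 2.
For the less obvious constraints — constraint 4: c + d = 5; constraint 8: a - b = -1; constraint 9: d - c = -1 — and the others hold by inspection.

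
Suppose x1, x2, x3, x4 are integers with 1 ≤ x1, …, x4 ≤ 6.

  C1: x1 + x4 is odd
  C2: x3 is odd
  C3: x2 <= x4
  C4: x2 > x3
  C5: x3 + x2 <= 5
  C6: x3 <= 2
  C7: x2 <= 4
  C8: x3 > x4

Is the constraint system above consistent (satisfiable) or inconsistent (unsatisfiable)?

Unsatisfiable

Constraints 3, 4, and 8 give x3 < x2, x2 ≤ x4, x4 < x3. Chaining: x3 < x2 ≤ x4 < x3, which forces x3 < x3 — impossible.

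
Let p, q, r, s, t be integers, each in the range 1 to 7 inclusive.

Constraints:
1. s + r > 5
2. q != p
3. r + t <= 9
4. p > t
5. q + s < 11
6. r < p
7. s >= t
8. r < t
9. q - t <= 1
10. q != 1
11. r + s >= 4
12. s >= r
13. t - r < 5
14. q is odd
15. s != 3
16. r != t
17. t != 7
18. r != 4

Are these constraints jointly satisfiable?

One satisfying assignment is p = 7, q = 5, r = 2, s = 5, t = 5.
For the less obvious constraints — constraint 1: s + r = 7; constraint 3: r + t = 7 — and the others hold by inspection.

Satisfiable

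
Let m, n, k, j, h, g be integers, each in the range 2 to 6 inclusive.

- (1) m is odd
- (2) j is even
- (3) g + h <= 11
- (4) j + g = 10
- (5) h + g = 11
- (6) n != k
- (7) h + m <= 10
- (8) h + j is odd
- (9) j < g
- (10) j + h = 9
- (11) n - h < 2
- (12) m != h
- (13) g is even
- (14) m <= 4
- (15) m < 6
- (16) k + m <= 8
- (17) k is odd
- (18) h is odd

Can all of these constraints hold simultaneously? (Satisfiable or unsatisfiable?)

The assignment m = 3, n = 4, k = 3, j = 4, h = 5, g = 6 works:
  constraint 3 holds since g + h = 11.
  constraint 4 holds since j + g = 10.
The rest check out directly.

Satisfiable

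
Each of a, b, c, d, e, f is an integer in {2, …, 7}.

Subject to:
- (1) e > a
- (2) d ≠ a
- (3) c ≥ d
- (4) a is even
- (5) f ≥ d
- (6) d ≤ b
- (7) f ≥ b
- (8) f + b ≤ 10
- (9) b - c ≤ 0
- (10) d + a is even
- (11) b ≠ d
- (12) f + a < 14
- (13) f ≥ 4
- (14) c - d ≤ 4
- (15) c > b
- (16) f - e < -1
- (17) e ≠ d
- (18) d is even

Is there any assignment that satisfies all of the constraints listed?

Try a = 6, b = 3, c = 5, d = 2, e = 7, f = 5.
Check constraint 8: f + b = 8; constraint 9: b - c = -2. The remaining constraints are straightforward to verify.

Satisfiable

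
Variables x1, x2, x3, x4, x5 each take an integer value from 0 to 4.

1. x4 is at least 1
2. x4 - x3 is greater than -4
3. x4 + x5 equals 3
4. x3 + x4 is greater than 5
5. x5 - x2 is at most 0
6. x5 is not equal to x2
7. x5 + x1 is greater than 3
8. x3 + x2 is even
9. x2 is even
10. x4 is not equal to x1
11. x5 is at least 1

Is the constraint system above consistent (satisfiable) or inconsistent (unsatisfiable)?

Satisfiable

The assignment x1 = 4, x2 = 2, x3 = 4, x4 = 2, x5 = 1 works:
  constraint 2 holds since x4 - x3 = -2.
  constraint 3 holds since x4 + x5 = 3.
The rest check out directly.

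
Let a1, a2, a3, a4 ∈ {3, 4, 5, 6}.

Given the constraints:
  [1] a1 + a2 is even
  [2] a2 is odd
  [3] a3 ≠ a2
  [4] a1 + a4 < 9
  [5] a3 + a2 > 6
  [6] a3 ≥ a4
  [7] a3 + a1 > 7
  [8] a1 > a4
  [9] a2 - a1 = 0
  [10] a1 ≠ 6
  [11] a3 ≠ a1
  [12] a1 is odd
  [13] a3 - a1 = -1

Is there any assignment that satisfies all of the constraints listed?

Satisfiable

The assignment a1 = 5, a2 = 5, a3 = 4, a4 = 3 works:
  constraint 4 holds since a1 + a4 = 8.
  constraint 5 holds since a3 + a2 = 9.
  constraint 7 holds since a3 + a1 = 9.
The rest check out directly.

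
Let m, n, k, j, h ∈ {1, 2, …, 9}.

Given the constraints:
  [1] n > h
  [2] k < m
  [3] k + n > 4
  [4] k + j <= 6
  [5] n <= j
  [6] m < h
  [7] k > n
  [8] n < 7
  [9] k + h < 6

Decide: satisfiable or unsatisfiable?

Unsatisfiable

Constraints 1, 2, 6, and 7 give h < n, n < k, k < m, m < h. Chaining: h < n < k < m < h, which forces h < h — impossible.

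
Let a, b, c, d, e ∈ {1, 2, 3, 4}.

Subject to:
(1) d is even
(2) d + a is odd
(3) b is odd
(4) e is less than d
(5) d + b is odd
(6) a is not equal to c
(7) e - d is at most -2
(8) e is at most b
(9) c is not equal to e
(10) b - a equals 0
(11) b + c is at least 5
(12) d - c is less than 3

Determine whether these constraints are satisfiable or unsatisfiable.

Setting (a, b, c, d, e) = (1, 1, 4, 4, 1) satisfies everything: constraint 7: e - d = -3; constraint 10: b - a = 0; constraint 11: b + c = 5, and the others follow.

Satisfiable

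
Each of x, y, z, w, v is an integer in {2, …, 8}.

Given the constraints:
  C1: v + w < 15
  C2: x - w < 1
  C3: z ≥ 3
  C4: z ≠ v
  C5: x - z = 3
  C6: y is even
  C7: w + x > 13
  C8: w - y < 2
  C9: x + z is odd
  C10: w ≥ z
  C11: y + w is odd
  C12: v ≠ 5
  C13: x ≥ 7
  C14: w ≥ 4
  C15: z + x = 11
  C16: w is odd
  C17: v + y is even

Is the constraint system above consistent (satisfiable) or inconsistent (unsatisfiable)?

Satisfiable

Setting (x, y, z, w, v) = (7, 8, 4, 7, 6) satisfies everything: constraint 1: v + w = 13; constraint 2: x - w = 0; constraint 5: x - z = 3, and the others follow.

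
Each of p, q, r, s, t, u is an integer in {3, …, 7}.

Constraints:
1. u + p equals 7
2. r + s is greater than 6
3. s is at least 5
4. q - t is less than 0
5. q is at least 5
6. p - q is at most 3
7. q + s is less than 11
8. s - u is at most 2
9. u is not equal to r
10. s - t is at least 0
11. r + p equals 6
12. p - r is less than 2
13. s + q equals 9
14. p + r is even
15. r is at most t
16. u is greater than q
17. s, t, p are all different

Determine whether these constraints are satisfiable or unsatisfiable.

From constraint 3: s ≥ 5. From constraint 5: q ≥ 5. Hence s + q ≥ 10. But constraint 13 requires s + q = 9, and 9 < 10. Contradiction.

Unsatisfiable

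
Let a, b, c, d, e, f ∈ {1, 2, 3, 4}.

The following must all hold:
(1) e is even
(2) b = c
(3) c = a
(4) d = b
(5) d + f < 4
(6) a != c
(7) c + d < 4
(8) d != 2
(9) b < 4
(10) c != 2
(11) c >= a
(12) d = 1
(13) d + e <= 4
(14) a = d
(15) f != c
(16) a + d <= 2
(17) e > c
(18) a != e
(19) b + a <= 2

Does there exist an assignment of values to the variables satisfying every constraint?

From constraints 2, 4, and 14, a = d = b = c, so a = c. But constraint 6 says a ≠ c. Contradiction.

Unsatisfiable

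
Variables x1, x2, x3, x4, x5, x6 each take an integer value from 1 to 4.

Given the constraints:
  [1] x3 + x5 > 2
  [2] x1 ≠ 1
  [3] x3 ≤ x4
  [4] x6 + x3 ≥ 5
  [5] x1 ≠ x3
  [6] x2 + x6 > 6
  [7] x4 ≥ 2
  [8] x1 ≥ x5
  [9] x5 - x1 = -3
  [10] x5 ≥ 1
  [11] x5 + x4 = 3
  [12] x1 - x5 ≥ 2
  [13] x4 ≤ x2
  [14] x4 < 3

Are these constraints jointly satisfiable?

Satisfiable

One satisfying assignment is x1 = 4, x2 = 4, x3 = 2, x4 = 2, x5 = 1, x6 = 3.
For the less obvious constraints — constraint 1: x3 + x5 = 3; constraint 4: x6 + x3 = 5 — and the others hold by inspection.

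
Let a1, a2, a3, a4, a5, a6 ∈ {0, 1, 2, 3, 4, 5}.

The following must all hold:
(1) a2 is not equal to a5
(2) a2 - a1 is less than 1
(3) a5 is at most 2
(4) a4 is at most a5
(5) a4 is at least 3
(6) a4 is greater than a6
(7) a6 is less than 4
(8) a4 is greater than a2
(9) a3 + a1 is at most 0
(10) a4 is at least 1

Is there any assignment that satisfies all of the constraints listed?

Unsatisfiable

From constraints 4 and 5: a5 ≥ a4 and a4 ≥ 3, so a5 ≥ 3. From constraint 3: a5 ≤ 2. But 2 < 3, so no value of a5 works.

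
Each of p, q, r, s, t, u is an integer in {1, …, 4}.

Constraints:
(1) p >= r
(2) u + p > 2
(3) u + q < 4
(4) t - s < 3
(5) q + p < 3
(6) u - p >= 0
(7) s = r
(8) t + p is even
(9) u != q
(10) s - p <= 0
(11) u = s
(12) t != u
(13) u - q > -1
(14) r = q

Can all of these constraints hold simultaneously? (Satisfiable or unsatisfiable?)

From constraints 7, 11, and 14, u = s = r = q, so u = q. But constraint 9 says u ≠ q. Contradiction.

Unsatisfiable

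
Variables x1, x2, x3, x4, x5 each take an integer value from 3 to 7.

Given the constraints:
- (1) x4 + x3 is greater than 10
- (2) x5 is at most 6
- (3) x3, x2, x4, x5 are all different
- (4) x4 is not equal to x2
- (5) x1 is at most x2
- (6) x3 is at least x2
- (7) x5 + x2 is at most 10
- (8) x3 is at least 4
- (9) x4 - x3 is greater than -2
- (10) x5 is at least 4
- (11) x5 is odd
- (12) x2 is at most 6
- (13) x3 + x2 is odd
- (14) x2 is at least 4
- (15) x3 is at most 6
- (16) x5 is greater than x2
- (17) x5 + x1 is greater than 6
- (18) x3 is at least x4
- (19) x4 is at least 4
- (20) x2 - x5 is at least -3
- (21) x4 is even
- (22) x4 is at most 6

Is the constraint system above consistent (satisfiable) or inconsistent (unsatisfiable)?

Unsatisfiable

Constraints 2, 8, 10, 12, 14, 15, 19, and 22 confine each of x3, x2, x4, x5 to the 3 values {4, …, 6}.
Constraint 3 requires all 4 of them to be distinct, but only 3 values are available — impossible by the pigeonhole principle.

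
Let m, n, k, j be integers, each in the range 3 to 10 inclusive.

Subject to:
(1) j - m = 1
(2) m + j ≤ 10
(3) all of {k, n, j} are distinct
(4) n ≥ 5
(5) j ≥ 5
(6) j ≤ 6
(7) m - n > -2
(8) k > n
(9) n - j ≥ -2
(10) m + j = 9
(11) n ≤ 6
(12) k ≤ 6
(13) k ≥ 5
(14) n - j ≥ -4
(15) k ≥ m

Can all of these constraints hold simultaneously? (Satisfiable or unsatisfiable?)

Constraints 4, 5, 6, 11, 12, and 13 confine each of k, n, j to the 2 values {5, 6}.
Constraint 3 requires all 3 of them to be distinct, but only 2 values are available — impossible by the pigeonhole principle.

Unsatisfiable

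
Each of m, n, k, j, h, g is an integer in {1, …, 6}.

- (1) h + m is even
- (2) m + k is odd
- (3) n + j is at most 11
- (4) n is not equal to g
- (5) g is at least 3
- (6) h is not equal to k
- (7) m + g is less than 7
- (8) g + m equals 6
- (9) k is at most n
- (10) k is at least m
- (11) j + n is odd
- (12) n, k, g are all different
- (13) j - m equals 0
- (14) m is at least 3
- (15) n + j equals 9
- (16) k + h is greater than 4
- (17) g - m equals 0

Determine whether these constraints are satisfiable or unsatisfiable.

Satisfiable

Setting (m, n, k, j, h, g) = (3, 6, 4, 3, 3, 3) satisfies everything: constraint 3: n + j = 9; constraint 7: m + g = 6; constraint 8: g + m = 6, and the others follow.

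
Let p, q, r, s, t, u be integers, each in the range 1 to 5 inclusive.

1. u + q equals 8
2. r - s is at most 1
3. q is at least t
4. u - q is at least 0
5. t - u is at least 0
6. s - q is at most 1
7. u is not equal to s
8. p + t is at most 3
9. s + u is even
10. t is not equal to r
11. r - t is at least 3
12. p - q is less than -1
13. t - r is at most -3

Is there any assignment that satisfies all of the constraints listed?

Unsatisfiable

Constraints 2, 4, 5, 6, and 13 give q − s ≥ -1, s − r ≥ -1, r − t ≥ 3, t − u ≥ 0, u − q ≥ 0.
Adding all 5 inequalities: the left sides telescope to 0, and the right sides sum to (-1) + (-1) + 3 + 0 + 0 = 1. So 0 ≥ 1, which is false.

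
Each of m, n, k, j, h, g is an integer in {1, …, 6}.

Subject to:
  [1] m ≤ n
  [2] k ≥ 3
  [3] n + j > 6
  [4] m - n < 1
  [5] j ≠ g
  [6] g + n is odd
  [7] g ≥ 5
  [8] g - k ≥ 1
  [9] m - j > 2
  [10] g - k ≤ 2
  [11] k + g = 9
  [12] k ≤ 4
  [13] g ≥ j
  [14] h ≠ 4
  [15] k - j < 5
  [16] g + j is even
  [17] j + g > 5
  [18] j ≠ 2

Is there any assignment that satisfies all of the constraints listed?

Satisfiable

The assignment m = 4, n = 6, k = 4, j = 1, h = 6, g = 5 works:
  constraint 3 holds since n + j = 7.
  constraint 4 holds since m - n = -2.
The rest check out directly.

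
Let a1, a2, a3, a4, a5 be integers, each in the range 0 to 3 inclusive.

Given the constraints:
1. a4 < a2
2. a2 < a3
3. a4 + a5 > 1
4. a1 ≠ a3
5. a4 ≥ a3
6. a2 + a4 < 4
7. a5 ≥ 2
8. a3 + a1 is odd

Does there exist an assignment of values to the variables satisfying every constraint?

Unsatisfiable

Constraints 1, 2, and 5 give a3 ≤ a4, a4 < a2, a2 < a3. Chaining: a3 ≤ a4 < a2 < a3, which forces a3 < a3 — impossible.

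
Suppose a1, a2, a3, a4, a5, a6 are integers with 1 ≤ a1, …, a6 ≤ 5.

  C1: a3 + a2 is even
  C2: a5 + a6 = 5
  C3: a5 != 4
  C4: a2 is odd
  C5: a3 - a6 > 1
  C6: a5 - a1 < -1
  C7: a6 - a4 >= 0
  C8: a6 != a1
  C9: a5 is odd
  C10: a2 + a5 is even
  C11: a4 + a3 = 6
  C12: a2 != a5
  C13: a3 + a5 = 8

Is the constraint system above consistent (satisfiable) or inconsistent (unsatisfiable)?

Satisfiable

One satisfying assignment is a1 = 5, a2 = 1, a3 = 5, a4 = 1, a5 = 3, a6 = 2.
For the less obvious constraints — constraint 2: a5 + a6 = 5; constraint 5: a3 - a6 = 3; constraint 6: a5 - a1 = -2 — and the others hold by inspection.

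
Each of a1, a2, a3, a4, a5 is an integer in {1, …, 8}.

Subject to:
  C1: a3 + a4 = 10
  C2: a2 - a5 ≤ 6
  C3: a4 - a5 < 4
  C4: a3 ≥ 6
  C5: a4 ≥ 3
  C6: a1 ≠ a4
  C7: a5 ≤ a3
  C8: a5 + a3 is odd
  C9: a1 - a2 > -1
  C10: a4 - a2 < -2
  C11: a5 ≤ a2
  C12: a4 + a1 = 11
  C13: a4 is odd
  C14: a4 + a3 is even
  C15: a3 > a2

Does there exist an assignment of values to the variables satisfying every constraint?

Take a1 = 8, a2 = 6, a3 = 7, a4 = 3, a5 = 2. Then constraint 1: a3 + a4 = 10; constraint 2: a2 - a5 = 4; constraint 3: a4 - a5 = 1, and every other listed constraint is also met.

Satisfiable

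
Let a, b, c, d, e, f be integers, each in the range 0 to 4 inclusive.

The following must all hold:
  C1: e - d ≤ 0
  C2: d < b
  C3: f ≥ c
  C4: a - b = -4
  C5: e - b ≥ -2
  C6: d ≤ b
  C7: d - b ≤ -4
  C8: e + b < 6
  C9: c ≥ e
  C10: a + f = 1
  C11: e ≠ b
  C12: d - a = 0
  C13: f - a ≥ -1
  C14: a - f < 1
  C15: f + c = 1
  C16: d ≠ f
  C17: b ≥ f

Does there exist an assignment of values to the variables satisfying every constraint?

Constraints 1, 5, and 7 give d − e ≥ 0, e − b ≥ -2, b − d ≥ 4.
Adding all 3 inequalities: the left sides telescope to 0, and the right sides sum to 0 + (-2) + 4 = 2. So 0 ≥ 2, which is false.

Unsatisfiable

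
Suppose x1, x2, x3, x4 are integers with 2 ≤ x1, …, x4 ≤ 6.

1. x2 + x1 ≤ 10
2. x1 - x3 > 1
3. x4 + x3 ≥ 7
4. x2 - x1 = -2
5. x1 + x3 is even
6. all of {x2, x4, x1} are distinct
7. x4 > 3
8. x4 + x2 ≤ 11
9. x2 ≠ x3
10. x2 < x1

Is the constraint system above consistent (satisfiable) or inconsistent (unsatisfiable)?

Satisfiable

Take x1 = 6, x2 = 4, x3 = 2, x4 = 5. Then constraint 1: x2 + x1 = 10; constraint 2: x1 - x3 = 4; constraint 3: x4 + x3 = 7, and every other listed constraint is also met.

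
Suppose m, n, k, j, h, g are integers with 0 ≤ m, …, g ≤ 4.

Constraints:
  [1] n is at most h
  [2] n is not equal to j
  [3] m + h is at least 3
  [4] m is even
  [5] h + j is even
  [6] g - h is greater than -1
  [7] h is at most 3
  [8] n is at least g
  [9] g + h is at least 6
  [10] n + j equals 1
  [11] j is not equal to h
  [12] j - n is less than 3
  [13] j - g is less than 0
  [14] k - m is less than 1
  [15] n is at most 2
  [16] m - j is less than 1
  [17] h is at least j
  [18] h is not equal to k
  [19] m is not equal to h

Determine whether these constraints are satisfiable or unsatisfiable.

Unsatisfiable

From constraints 8 and 15: g ≤ n ≤ 2. From constraint 7: h ≤ 3. Hence g + h ≤ 5. But constraint 9 requires g + h ≥ 6, and 6 > 5. Contradiction.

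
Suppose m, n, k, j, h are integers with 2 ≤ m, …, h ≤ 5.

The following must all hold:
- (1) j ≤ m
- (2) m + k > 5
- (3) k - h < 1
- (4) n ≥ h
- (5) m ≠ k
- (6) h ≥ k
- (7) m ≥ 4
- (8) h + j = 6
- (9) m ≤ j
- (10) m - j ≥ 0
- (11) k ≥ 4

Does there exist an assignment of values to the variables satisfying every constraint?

Unsatisfiable

From constraints 6 and 11: h ≥ k ≥ 4. From constraints 7 and 9: j ≥ m ≥ 4. Hence h + j ≥ 8. But constraint 8 requires h + j = 6, and 6 < 8. Contradiction.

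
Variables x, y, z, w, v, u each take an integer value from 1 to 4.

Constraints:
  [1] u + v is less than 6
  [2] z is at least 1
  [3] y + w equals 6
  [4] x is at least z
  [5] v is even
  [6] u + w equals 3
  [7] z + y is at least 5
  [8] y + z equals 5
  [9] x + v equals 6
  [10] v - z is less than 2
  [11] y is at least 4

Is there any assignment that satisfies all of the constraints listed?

Take x = 4, y = 4, z = 1, w = 2, v = 2, u = 1. Then constraint 1: u + v = 3; constraint 3: y + w = 6; constraint 6: u + w = 3, and every other listed constraint is also met.

Satisfiable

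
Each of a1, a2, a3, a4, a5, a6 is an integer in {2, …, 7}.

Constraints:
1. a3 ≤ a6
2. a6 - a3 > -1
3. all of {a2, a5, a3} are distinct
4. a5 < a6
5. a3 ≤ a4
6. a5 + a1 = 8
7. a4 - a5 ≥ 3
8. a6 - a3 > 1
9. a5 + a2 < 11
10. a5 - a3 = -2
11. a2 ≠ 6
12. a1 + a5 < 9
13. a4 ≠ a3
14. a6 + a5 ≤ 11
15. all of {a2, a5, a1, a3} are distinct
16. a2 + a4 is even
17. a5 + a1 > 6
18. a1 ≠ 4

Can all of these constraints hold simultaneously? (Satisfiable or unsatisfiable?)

Setting (a1, a2, a3, a4, a5, a6) = (6, 7, 4, 7, 2, 6) satisfies everything: constraint 2: a6 - a3 = 2; constraint 6: a5 + a1 = 8; constraint 7: a4 - a5 = 5, and the others follow.

Satisfiable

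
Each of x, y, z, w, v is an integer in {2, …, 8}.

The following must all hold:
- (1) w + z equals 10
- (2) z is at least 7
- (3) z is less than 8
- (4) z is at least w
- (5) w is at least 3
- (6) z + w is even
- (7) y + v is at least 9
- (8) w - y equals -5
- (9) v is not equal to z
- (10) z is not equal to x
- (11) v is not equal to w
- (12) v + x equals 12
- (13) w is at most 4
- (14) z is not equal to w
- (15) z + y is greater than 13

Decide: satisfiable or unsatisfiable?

Try x = 8, y = 8, z = 7, w = 3, v = 4.
Check constraint 1: w + z = 10; constraint 7: y + v = 12. The remaining constraints are straightforward to verify.

Satisfiable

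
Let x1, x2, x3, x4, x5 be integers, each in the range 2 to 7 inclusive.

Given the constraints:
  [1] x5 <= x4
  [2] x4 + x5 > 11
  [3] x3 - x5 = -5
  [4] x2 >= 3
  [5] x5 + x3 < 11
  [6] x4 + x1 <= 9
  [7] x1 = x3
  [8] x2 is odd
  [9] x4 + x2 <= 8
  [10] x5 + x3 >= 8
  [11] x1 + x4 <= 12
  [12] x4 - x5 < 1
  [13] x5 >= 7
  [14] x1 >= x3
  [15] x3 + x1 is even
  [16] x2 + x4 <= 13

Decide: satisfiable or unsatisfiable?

From constraints 1 and 13: x4 ≥ x5 ≥ 7. From constraint 4: x2 ≥ 3. Hence x4 + x2 ≥ 10. But constraint 9 requires x4 + x2 ≤ 8, and 8 < 10. Contradiction.

Unsatisfiable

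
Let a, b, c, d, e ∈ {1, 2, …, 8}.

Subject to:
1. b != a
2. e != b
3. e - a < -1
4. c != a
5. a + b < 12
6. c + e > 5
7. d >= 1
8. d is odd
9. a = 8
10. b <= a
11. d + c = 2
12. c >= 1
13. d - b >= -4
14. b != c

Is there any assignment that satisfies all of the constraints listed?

Satisfiable

Try a = 8, b = 2, c = 1, d = 1, e = 6.
Check constraint 3: e - a = -2; constraint 5: a + b = 10; constraint 6: c + e = 7. The remaining constraints are straightforward to verify.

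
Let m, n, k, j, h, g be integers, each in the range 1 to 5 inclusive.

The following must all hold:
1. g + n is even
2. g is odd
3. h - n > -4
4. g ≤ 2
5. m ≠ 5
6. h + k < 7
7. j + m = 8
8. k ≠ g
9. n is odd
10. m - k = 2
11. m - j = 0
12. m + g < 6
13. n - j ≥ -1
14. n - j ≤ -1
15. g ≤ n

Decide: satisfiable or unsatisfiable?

The assignment m = 4, n = 3, k = 2, j = 4, h = 2, g = 1 works:
  constraint 3 holds since h - n = -1.
  constraint 6 holds since h + k = 4.
  constraint 7 holds since j + m = 8.
The rest check out directly.

Satisfiable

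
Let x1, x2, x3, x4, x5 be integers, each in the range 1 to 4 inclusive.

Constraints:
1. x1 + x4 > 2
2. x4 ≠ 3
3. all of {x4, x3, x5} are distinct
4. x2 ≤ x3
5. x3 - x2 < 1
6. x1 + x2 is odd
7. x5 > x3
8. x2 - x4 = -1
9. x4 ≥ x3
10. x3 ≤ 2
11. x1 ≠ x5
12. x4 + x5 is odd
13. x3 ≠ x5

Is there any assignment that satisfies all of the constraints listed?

Take x1 = 2, x2 = 1, x3 = 1, x4 = 2, x5 = 3. Then constraint 1: x1 + x4 = 4; constraint 5: x3 - x2 = 0, and every other listed constraint is also met.

Satisfiable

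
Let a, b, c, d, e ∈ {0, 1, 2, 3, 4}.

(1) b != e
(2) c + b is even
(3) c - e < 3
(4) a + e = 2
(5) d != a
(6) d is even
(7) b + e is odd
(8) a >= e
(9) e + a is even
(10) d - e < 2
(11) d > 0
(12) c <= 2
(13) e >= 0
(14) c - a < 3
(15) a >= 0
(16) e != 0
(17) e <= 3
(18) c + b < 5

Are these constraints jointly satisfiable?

Satisfiable

Take a = 1, b = 0, c = 2, d = 2, e = 1. Then constraint 3: c - e = 1; constraint 4: a + e = 2; constraint 10: d - e = 1, and every other listed constraint is also met.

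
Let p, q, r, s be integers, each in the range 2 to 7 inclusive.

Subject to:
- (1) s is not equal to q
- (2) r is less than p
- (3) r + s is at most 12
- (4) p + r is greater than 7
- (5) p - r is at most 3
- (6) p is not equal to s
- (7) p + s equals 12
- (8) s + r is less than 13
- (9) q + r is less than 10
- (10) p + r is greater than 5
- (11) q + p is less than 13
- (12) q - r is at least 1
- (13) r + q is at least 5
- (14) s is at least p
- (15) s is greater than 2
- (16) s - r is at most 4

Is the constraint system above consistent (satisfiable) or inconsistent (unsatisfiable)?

Satisfiable

One satisfying assignment is p = 5, q = 5, r = 3, s = 7.
For the less obvious constraints — constraint 3: r + s = 10; constraint 4: p + r = 8 — and the others hold by inspection.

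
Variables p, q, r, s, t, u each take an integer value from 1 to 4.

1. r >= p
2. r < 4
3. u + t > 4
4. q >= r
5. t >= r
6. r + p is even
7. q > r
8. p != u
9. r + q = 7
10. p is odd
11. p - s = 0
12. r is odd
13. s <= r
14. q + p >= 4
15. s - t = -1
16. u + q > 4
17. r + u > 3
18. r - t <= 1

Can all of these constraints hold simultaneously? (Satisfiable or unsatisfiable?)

One satisfying assignment is p = 3, q = 4, r = 3, s = 3, t = 4, u = 2.
For the less obvious constraints — constraint 3: u + t = 6; constraint 9: r + q = 7 — and the others hold by inspection.

Satisfiable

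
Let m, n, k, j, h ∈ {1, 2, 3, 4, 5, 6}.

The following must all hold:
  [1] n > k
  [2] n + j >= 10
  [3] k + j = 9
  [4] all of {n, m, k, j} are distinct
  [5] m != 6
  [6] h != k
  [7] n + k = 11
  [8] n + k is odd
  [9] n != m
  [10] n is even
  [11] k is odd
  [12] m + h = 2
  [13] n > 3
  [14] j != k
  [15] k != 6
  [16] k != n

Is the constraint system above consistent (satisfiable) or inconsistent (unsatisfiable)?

Satisfiable

Try m = 1, n = 6, k = 5, j = 4, h = 1.
Check constraint 2: n + j = 10; constraint 3: k + j = 9; constraint 7: n + k = 11. The remaining constraints are straightforward to verify.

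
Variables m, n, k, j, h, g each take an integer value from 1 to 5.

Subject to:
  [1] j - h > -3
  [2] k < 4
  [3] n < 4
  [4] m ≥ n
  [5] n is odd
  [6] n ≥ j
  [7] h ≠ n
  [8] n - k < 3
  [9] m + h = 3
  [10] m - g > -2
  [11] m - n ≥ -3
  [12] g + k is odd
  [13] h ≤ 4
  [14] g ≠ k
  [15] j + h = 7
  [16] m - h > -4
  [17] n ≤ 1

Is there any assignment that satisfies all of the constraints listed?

From constraints 6 and 17: j ≤ n ≤ 1. From constraint 13: h ≤ 4. Hence j + h ≤ 5. But constraint 15 requires j + h = 7, and 7 > 5. Contradiction.

Unsatisfiable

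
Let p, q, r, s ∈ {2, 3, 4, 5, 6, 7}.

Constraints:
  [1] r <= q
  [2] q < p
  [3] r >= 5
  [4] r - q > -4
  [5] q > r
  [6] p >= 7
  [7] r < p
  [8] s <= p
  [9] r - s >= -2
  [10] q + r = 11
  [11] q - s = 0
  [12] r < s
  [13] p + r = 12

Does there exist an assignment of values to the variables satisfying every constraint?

Try p = 7, q = 6, r = 5, s = 6.
Check constraint 4: r - q = -1; constraint 9: r - s = -1. The remaining constraints are straightforward to verify.

Satisfiable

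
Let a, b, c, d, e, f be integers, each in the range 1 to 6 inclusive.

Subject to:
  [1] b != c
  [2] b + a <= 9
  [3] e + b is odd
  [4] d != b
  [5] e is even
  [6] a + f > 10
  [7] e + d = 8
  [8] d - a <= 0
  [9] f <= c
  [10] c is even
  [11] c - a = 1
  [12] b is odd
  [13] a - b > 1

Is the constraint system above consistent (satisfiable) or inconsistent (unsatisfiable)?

Satisfiable

One satisfying assignment is a = 5, b = 1, c = 6, d = 4, e = 4, f = 6.
For the less obvious constraints — constraint 2: b + a = 6; constraint 6: a + f = 11 — and the others hold by inspection.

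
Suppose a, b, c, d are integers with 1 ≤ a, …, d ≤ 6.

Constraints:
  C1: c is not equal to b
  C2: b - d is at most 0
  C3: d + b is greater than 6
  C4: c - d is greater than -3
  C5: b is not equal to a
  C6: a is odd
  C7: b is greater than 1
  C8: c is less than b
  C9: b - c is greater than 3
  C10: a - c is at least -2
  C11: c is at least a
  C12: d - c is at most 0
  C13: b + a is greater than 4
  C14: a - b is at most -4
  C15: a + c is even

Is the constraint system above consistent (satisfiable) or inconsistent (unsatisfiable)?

Constraints 2, 10, 12, and 14 give d − b ≥ 0, b − a ≥ 4, a − c ≥ -2, c − d ≥ 0.
Adding all 4 inequalities: the left sides telescope to 0, and the right sides sum to 0 + 4 + (-2) + 0 = 2. So 0 ≥ 2, which is false.

Unsatisfiable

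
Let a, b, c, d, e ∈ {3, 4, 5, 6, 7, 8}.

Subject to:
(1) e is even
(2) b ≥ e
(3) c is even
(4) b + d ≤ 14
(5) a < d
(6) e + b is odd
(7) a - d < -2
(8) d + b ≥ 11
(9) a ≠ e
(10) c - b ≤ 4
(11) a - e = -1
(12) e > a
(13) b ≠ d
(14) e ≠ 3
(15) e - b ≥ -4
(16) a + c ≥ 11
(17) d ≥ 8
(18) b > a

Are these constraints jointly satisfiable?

One satisfying assignment is a = 3, b = 5, c = 8, d = 8, e = 4.
For the less obvious constraints — constraint 4: b + d = 13; constraint 7: a - d = -5; constraint 8: d + b = 13 — and the others hold by inspection.

Satisfiable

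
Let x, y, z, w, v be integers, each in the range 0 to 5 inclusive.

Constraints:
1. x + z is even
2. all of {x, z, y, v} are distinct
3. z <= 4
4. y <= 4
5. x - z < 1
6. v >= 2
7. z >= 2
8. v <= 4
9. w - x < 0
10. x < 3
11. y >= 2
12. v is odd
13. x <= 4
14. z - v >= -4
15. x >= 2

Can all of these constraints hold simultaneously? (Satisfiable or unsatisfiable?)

Unsatisfiable

Constraints 3, 4, 6, 7, 8, 11, 13, and 15 confine each of x, z, y, v to the 3 values {2, …, 4}.
Constraint 2 requires all 4 of them to be distinct, but only 3 values are available — impossible by the pigeonhole principle.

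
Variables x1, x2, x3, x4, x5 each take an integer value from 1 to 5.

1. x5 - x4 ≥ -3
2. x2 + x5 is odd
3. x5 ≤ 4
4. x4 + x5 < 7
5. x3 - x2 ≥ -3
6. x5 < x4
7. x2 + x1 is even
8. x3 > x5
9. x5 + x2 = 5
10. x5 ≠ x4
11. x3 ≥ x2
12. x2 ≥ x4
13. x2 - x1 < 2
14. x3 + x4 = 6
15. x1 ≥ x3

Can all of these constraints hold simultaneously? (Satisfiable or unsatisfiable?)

Satisfiable

Try x1 = 3, x2 = 3, x3 = 3, x4 = 3, x5 = 2.
Check constraint 1: x5 - x4 = -1; constraint 4: x4 + x5 = 5. The remaining constraints are straightforward to verify.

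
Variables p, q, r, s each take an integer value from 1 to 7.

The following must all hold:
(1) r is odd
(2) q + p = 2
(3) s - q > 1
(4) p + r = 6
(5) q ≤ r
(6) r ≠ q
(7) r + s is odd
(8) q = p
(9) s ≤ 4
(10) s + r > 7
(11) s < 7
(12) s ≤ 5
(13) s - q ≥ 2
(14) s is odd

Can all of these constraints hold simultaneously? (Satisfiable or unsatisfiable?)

Unsatisfiable

Constraint 1 makes r odd and constraint 14 makes s odd, so r + s must be even. Constraint 7 says r + s is odd — contradiction.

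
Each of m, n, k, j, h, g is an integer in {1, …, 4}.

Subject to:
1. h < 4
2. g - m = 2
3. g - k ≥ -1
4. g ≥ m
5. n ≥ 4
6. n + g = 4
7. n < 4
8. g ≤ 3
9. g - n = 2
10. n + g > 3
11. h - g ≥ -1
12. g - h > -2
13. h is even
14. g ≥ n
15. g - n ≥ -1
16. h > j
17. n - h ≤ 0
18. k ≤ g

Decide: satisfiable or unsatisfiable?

Unsatisfiable

From constraint 5: n ≥ 4. From constraints 8 and 14: n ≤ g and g ≤ 3, so n ≤ 3. But 3 < 4, so no value of n works.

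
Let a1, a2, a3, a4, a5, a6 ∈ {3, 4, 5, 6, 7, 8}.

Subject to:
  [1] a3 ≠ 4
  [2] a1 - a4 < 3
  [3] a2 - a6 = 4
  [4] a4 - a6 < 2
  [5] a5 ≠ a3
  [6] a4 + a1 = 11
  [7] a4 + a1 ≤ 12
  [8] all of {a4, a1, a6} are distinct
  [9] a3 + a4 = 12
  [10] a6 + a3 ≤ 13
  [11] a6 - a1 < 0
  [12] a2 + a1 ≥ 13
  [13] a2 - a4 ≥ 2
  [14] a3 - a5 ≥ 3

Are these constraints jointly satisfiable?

Satisfiable

The assignment a1 = 6, a2 = 8, a3 = 7, a4 = 5, a5 = 4, a6 = 4 works:
  constraint 2 holds since a1 - a4 = 1.
  constraint 3 holds since a2 - a6 = 4.
The rest check out directly.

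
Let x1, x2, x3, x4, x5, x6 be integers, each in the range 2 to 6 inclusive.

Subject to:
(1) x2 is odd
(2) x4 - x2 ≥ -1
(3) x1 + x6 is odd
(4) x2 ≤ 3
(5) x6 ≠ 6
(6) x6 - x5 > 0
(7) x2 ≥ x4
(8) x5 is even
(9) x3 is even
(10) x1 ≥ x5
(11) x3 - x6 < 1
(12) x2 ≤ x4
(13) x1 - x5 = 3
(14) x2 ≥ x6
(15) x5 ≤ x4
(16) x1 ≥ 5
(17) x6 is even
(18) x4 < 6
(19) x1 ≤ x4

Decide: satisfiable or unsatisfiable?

From constraints 16 and 19: x4 ≥ x1 and x1 ≥ 5, so x4 ≥ 5. From constraints 4 and 7: x4 ≤ x2 and x2 ≤ 3, so x4 ≤ 3. But 3 < 5, so no value of x4 works.

Unsatisfiable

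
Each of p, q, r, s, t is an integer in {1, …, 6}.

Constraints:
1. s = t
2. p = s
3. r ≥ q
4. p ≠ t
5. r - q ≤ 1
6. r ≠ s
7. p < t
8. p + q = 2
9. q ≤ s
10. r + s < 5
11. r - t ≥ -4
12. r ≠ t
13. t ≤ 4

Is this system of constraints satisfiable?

From constraints 1 and 2, p = s = t, so p = t. But constraint 4 says p ≠ t. Contradiction.

Unsatisfiable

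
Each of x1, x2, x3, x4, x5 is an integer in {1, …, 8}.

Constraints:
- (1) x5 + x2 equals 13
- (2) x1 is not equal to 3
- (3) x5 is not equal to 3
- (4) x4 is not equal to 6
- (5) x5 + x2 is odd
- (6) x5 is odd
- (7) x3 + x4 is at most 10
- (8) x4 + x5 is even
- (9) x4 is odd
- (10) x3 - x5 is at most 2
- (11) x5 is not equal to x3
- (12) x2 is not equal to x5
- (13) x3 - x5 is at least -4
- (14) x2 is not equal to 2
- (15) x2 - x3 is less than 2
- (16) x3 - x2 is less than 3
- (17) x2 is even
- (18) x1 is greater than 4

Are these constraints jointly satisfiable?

Try x1 = 8, x2 = 6, x3 = 6, x4 = 1, x5 = 7.
Check constraint 1: x5 + x2 = 13; constraint 7: x3 + x4 = 7; constraint 10: x3 - x5 = -1. The remaining constraints are straightforward to verify.

Satisfiable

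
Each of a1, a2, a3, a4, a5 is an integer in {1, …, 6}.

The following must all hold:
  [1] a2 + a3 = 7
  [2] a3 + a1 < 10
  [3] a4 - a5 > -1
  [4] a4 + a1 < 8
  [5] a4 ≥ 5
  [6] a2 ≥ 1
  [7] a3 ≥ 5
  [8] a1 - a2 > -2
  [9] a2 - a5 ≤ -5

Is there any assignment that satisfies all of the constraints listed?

Satisfiable

Try a1 = 1, a2 = 1, a3 = 6, a4 = 6, a5 = 6.
Check constraint 1: a2 + a3 = 7; constraint 2: a3 + a1 = 7; constraint 3: a4 - a5 = 0. The remaining constraints are straightforward to verify.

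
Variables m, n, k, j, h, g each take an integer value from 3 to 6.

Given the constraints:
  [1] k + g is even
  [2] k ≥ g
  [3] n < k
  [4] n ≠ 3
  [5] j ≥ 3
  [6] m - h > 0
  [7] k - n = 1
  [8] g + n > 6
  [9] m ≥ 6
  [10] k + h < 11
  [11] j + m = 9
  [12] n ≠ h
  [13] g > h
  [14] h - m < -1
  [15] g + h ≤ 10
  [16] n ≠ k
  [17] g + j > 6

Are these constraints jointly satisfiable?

Satisfiable

Setting (m, n, k, j, h, g) = (6, 5, 6, 3, 3, 4) satisfies everything: constraint 6: m - h = 3; constraint 7: k - n = 1, and the others follow.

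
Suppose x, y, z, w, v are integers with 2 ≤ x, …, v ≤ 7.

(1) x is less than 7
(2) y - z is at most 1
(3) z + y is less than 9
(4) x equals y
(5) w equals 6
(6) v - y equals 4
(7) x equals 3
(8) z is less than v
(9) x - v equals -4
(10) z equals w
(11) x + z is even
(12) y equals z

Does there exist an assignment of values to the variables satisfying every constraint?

Unsatisfiable

Constraint 7 fixes x = 3 and constraint 5 fixes w = 6. Constraints 4, 10, and 12 give x = y = z = w, so x = w. But 3 ≠ 6 — contradiction.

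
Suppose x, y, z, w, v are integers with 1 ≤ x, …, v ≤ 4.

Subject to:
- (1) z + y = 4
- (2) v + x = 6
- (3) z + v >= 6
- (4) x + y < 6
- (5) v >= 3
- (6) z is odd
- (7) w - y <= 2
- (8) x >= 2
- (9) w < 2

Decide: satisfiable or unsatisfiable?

Satisfiable

The assignment x = 3, y = 1, z = 3, w = 1, v = 3 works:
  constraint 1 holds since z + y = 4.
  constraint 2 holds since v + x = 6.
The rest check out directly.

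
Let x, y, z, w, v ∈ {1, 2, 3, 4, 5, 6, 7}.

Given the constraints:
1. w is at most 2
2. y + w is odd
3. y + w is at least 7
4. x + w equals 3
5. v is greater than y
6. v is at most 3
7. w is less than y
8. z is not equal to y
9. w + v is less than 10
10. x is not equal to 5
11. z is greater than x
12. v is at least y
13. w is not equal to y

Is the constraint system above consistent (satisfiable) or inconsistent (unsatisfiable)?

From constraints 6 and 12: y ≤ v ≤ 3. From constraint 1: w ≤ 2. Hence y + w ≤ 5. But constraint 3 requires y + w ≥ 7, and 7 > 5. Contradiction.

Unsatisfiable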